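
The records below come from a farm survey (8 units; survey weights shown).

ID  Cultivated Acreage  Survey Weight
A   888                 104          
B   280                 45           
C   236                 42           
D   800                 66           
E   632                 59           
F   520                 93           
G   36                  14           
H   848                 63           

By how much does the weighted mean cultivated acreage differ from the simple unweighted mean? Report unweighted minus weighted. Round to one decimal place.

-102.2

Unweighted sum = 888 + 280 + 236 + 800 + 632 + 520 + 36 + 848 = 4240
Unweighted mean = 4240 / 8 = 530
Weighted sum = 307240
Sum of weights = 486
Weighted mean = 307240 / 486 = 632.18107
Difference (unweighted minus weighted) = -102.18107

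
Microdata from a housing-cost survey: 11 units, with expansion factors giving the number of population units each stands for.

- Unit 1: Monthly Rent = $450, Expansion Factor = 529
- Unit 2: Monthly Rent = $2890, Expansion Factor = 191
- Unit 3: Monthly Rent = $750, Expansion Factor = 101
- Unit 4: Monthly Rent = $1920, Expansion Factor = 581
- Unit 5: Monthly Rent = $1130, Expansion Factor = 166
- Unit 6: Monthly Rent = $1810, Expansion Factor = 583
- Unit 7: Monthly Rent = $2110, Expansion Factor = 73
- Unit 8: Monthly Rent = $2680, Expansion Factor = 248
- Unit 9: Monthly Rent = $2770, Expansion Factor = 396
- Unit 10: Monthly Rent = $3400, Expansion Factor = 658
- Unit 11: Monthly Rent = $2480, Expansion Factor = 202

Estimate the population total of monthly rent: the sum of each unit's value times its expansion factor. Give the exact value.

7877870

Weighted total = 450×529 + 2890×191 + 750×101 + 1920×581 + 1130×166 + 1810×583 + 2110×73 + 2680×248 + 2770×396 + 3400×658 + 2480×202
  = 238050 + 551990 + 75750 + 1115520 + 187580 + 1055230 + 154030 + 664640 + 1096920 + 2237200 + 500960 = 7877870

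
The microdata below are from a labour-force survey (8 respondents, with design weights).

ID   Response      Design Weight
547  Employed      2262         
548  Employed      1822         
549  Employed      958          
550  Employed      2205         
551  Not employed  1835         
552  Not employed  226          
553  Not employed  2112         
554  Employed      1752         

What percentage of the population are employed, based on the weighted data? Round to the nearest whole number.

68

Sum of weights for 'Employed' = 2262 + 1822 + 958 + 2205 + 1752 = 8999
Total weight = 2262 + 1822 + 958 + 2205 + 1835 + 226 + 2112 + 1752 = 13172
Weighted proportion = 8999 / 13172 = 0.68319162 → 68.319162%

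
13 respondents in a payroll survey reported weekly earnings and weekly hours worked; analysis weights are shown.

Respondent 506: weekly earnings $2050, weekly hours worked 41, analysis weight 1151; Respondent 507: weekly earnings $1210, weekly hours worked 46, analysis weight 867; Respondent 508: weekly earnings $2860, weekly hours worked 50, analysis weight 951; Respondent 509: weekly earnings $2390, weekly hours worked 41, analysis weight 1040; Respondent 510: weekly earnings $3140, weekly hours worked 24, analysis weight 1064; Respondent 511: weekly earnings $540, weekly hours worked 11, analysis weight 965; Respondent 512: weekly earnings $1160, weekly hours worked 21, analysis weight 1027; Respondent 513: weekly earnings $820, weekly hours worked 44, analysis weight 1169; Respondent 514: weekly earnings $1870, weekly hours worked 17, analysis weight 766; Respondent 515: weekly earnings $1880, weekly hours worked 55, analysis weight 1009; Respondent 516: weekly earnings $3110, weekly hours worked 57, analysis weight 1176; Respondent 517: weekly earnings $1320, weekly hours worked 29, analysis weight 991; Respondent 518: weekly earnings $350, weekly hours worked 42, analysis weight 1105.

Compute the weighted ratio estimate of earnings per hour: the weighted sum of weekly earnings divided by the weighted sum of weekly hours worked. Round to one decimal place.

Σ wᵢ·y = 23307610
Σ wᵢ·x = 497115
Ratio = 23307610 / 497115 = 46.885751

46.9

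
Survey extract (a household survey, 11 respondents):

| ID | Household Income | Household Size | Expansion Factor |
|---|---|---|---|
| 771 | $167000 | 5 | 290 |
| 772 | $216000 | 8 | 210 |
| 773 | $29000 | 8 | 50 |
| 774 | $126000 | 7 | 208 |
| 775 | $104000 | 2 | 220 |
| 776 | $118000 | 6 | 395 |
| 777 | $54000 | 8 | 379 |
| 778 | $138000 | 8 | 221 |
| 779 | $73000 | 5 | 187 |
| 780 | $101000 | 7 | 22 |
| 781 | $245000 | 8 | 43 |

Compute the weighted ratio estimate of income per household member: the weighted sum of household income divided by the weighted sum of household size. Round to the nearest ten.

19130

Σ wᵢ·y = 167000×290 + 216000×210 + 29000×50 + 126000×208 + 104000×220 + 118000×395 + 54000×379 + 138000×221 + 73000×187 + 101000×22 + 245000×43
  = 268310000
Σ wᵢ·x = 5×290 + 8×210 + 8×50 + 7×208 + 2×220 + 6×395 + 8×379 + 8×221 + 5×187 + 7×22 + 8×43
  = 14029
Ratio = 268310000 / 14029 = 19125.383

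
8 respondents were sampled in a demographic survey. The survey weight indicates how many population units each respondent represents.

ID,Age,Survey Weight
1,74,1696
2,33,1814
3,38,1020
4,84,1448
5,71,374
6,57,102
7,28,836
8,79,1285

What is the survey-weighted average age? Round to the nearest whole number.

Weighted sum = 74×1696 + 33×1814 + 38×1020 + 84×1448 + 71×374 + 57×102 + 28×836 + 79×1285
  = 503049
Sum of weights = 1696 + 1814 + 1020 + 1448 + 374 + 102 + 836 + 1285 = 8575
Weighted mean = 503049 / 8575 = 58.664606

59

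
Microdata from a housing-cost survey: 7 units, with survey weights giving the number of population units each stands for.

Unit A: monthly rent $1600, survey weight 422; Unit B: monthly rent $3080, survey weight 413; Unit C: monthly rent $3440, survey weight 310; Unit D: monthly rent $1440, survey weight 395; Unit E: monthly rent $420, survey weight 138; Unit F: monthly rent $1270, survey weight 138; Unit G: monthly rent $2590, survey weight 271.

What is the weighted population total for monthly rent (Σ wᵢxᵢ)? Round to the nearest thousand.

4518000

Weighted total = 1600×422 + 3080×413 + 3440×310 + 1440×395 + 420×138 + 1270×138 + 2590×271
  = 675200 + 1272040 + 1066400 + 568800 + 57960 + 175260 + 701890 = 4517550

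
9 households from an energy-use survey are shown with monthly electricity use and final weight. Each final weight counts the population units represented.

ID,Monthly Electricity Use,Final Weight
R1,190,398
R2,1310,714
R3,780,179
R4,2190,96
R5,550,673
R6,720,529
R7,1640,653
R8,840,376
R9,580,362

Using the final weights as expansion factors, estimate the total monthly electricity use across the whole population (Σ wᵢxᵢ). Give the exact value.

Weighted total = 3708570

3708570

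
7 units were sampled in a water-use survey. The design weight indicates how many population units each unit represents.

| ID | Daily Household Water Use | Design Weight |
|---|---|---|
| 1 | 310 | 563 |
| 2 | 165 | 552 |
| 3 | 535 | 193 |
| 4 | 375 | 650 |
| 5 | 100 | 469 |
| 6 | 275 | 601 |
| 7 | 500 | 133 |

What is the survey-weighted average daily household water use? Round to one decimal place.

Weighted sum = 310×563 + 165×552 + 535×193 + 375×650 + 100×469 + 275×601 + 500×133
  = 891290
Sum of weights = 563 + 552 + 193 + 650 + 469 + 601 + 133 = 3161
Weighted mean = 891290 / 3161 = 281.96457

282.0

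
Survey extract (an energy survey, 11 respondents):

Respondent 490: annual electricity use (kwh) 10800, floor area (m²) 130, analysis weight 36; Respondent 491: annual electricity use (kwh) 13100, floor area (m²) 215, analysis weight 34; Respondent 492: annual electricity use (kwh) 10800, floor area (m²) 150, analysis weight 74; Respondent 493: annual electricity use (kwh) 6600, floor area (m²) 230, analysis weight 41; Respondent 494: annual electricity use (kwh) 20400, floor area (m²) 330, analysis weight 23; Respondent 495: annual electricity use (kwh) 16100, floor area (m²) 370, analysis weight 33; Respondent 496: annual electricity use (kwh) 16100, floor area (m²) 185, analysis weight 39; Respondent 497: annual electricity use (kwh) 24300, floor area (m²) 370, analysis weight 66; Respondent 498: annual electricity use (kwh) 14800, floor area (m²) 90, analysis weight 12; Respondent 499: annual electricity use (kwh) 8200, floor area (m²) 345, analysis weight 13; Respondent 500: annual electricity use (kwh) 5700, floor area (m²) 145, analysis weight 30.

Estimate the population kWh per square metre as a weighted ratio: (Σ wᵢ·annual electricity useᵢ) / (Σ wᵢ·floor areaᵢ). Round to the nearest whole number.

60

Σ wᵢ·y = 10800×36 + 13100×34 + 10800×74 + 6600×41 + 20400×23 + 16100×33 + 16100×39 + 24300×66 + 14800×12 + 8200×13 + 5700×30
  = 388800 + 445400 + 799200 + 270600 + 469200 + 531300 + 627900 + 1603800 + 177600 + 106600 + 171000 = 5591400
Σ wᵢ·x = 130×36 + 215×34 + 150×74 + 230×41 + 330×23 + 370×33 + 185×39 + 370×66 + 90×12 + 345×13 + 145×30
  = 93870
Ratio = 5591400 / 93870 = 59.565356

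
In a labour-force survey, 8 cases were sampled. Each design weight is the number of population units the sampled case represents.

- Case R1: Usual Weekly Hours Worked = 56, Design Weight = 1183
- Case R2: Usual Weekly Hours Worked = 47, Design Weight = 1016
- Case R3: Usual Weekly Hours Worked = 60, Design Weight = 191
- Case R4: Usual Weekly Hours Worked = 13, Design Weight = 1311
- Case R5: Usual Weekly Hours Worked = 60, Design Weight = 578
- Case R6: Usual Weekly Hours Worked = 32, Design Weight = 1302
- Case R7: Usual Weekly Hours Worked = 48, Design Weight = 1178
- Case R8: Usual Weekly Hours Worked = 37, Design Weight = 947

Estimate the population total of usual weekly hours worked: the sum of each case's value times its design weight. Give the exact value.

310430

Weighted total = 310430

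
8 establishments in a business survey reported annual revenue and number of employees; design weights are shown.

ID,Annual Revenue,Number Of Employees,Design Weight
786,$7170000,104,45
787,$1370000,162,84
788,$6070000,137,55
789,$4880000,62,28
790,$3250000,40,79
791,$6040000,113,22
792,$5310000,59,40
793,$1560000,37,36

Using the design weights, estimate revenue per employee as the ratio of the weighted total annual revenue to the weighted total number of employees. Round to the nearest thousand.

42000

Σ wᵢ·y = 7170000×45 + 1370000×84 + 6070000×55 + 4880000×28 + 3250000×79 + 6040000×22 + 5310000×40 + 1560000×36
  = 1566410000
Σ wᵢ·x = 104×45 + 162×84 + 137×55 + 62×28 + 40×79 + 113×22 + 59×40 + 37×36
  = 4680 + 13608 + 7535 + 1736 + 3160 + 2486 + 2360 + 1332 = 36897
Ratio = 1566410000 / 36897 = 42453.587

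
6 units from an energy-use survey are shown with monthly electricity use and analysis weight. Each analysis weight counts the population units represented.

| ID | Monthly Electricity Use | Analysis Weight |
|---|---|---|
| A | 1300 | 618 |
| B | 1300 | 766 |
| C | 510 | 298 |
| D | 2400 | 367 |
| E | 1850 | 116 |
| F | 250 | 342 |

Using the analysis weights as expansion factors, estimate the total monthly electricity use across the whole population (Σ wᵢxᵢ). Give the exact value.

3132080

Weighted total = 1300×618 + 1300×766 + 510×298 + 2400×367 + 1850×116 + 250×342
  = 803400 + 995800 + 151980 + 880800 + 214600 + 85500 = 3132080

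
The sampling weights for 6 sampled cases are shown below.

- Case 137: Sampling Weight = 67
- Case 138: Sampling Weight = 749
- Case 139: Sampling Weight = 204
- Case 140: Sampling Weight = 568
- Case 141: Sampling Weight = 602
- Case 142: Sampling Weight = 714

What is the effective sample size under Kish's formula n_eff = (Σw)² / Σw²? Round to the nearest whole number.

5

Σ wᵢ = 67 + 749 + 204 + 568 + 602 + 714 = 2904
Σ wᵢ² = 4489 + 561001 + 41616 + 322624 + 362404 + 509796 = 1801930
n_eff = 2904² / 1801930 = 8433216 / 1801930 = 4.6801019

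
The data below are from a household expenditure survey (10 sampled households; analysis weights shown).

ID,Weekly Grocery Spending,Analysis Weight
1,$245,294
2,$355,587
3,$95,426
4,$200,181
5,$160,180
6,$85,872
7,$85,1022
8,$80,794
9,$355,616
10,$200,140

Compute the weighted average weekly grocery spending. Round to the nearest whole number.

168

Weighted sum = 245×294 + 355×587 + 95×426 + 200×181 + 160×180 + 85×872 + 85×1022 + 80×794 + 355×616 + 200×140
  = 857075
Sum of weights = 294 + 587 + 426 + 181 + 180 + 872 + 1022 + 794 + 616 + 140 = 5112
Weighted mean = 857075 / 5112 = 167.65943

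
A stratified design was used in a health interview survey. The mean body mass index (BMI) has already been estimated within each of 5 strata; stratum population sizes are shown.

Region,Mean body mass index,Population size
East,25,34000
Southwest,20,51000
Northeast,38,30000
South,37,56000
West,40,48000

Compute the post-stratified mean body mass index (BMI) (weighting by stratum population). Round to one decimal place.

32.0

Σ Nₕ·x̄ₕ = 25×34000 + 20×51000 + 38×30000 + 37×56000 + 40×48000
  = 850000 + 1020000 + 1140000 + 2072000 + 1920000 = 7002000
Σ Nₕ = 34000 + 51000 + 30000 + 56000 + 48000 = 219000
Overall mean = 7002000 / 219000 = 31.972603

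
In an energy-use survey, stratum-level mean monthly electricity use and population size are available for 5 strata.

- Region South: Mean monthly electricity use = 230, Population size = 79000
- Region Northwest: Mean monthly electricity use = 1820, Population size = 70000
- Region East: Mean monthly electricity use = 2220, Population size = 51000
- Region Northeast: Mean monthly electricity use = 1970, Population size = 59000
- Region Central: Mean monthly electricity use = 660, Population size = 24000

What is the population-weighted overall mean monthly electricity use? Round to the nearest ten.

1380

Σ Nₕ·x̄ₕ = 230×79000 + 1820×70000 + 2220×51000 + 1970×59000 + 660×24000
  = 390860000
Σ Nₕ = 283000
Overall mean = 390860000 / 283000 = 1381.1307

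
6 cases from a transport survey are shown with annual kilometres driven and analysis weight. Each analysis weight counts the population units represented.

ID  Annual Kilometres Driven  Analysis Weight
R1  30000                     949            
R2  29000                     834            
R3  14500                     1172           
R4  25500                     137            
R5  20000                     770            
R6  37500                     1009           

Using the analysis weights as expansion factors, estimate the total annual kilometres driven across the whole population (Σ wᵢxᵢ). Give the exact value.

126381000

Weighted total = 30000×949 + 29000×834 + 14500×1172 + 25500×137 + 20000×770 + 37500×1009
  = 28470000 + 24186000 + 16994000 + 3493500 + 15400000 + 37837500 = 126381000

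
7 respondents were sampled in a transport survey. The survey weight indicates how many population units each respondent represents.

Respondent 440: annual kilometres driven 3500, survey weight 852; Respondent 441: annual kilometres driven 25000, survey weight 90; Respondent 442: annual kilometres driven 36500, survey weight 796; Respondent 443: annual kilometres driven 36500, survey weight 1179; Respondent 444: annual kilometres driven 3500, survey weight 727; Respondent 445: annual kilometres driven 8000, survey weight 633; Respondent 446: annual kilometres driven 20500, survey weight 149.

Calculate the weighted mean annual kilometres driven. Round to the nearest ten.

Weighted sum = 3500×852 + 25000×90 + 36500×796 + 36500×1179 + 3500×727 + 8000×633 + 20500×149
  = 2982000 + 2250000 + 29054000 + 43033500 + 2544500 + 5064000 + 3054500 = 87982500
Sum of weights = 852 + 90 + 796 + 1179 + 727 + 633 + 149 = 4426
Weighted mean = 87982500 / 4426 = 19878.559

19880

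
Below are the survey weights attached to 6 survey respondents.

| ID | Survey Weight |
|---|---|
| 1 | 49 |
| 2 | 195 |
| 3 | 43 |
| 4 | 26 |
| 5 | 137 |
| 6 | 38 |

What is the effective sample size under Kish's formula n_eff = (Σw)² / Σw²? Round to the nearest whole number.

4

Σ wᵢ = 49 + 195 + 43 + 26 + 137 + 38 = 488
Σ wᵢ² = 2401 + 38025 + 1849 + 676 + 18769 + 1444 = 63164
n_eff = 488² / 63164 = 238144 / 63164 = 3.7702489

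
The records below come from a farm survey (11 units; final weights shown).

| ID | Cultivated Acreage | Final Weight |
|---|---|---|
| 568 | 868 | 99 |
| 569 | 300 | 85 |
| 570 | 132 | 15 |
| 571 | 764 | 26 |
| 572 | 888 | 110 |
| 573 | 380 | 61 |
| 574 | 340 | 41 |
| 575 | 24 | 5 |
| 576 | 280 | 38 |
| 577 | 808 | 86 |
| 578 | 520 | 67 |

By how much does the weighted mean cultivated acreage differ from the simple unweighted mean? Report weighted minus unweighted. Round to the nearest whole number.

Unweighted sum = 868 + 300 + 132 + 764 + 888 + 380 + 340 + 24 + 280 + 808 + 520 = 5304
Unweighted mean = 5304 / 11 = 482.18182
Weighted sum = 868×99 + 300×85 + 132×15 + 764×26 + 888×110 + 380×61 + 340×41 + 24×5 + 280×38 + 808×86 + 520×67
  = 85932 + 25500 + 1980 + 19864 + 97680 + 23180 + 13940 + 120 + 10640 + 69488 + 34840 = 383164
Sum of weights = 99 + 85 + 15 + 26 + 110 + 61 + 41 + 5 + 38 + 86 + 67 = 633
Weighted mean = 383164 / 633 = 605.31438
Difference (weighted minus unweighted) = 123.13256

123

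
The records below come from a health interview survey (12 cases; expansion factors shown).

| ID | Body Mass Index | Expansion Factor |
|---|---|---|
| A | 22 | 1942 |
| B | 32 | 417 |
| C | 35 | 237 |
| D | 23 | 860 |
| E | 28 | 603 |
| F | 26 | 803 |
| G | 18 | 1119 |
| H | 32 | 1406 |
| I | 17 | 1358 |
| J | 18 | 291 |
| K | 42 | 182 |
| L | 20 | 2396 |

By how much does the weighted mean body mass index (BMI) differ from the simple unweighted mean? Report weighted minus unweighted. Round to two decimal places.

Unweighted sum = 22 + 32 + 35 + 23 + 28 + 26 + 18 + 32 + 17 + 18 + 42 + 20 = 313
Unweighted mean = 313 / 12 = 26.083333
Weighted sum = 22×1942 + 32×417 + 35×237 + 23×860 + 28×603 + 26×803 + 18×1119 + 32×1406 + 17×1358 + 18×291 + 42×182 + 20×2396
  = 270927
Sum of weights = 1942 + 417 + 237 + 860 + 603 + 803 + 1119 + 1406 + 1358 + 291 + 182 + 2396 = 11614
Weighted mean = 270927 / 11614 = 23.327622
Difference (weighted minus unweighted) = -2.7557115

-2.76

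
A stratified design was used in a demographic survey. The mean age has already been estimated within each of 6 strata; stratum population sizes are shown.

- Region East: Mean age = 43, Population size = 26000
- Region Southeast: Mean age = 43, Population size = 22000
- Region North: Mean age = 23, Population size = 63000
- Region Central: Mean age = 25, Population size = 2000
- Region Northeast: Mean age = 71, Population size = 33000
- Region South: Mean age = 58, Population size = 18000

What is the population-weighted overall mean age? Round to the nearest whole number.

42

Σ Nₕ·x̄ₕ = 43×26000 + 43×22000 + 23×63000 + 25×2000 + 71×33000 + 58×18000
  = 1118000 + 946000 + 1449000 + 50000 + 2343000 + 1044000 = 6950000
Σ Nₕ = 164000
Overall mean = 6950000 / 164000 = 42.378049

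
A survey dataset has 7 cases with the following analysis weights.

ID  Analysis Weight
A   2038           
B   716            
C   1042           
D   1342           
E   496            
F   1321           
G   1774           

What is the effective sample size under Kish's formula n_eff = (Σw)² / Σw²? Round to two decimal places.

Σ wᵢ = 2038 + 716 + 1042 + 1342 + 496 + 1321 + 1774 = 8729
Σ wᵢ² = 4153444 + 512656 + 1085764 + 1800964 + 246016 + 1745041 + 3147076 = 12690961
n_eff = 8729² / 12690961 = 76195441 / 12690961 = 6.0039142

6.00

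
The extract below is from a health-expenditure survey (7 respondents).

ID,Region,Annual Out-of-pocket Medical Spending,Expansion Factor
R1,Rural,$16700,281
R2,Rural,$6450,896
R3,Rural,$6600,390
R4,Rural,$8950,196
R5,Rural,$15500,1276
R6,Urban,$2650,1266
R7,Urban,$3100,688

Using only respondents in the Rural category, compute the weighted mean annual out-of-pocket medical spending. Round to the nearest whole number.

Rural rows: R1, R2, R3, R4, R5
Weighted sum = 34578100
Sum of weights = 281 + 896 + 390 + 196 + 1276 = 3039
Weighted mean = 34578100 / 3039 = 11378.118

11378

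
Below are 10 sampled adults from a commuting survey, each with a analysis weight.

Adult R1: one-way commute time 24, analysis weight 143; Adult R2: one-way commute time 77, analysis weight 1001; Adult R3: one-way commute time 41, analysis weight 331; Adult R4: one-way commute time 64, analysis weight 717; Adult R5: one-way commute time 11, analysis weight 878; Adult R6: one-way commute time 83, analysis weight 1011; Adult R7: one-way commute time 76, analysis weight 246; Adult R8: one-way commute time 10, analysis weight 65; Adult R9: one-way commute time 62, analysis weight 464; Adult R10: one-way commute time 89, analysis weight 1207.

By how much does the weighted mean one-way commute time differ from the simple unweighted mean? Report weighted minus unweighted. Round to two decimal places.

Unweighted sum = 24 + 77 + 41 + 64 + 11 + 83 + 76 + 10 + 62 + 89 = 537
Unweighted mean = 537 / 10 = 53.7
Weighted sum = 24×143 + 77×1001 + 41×331 + 64×717 + 11×878 + 83×1011 + 76×246 + 10×65 + 62×464 + 89×1207
  = 389076
Sum of weights = 143 + 1001 + 331 + 717 + 878 + 1011 + 246 + 65 + 464 + 1207 = 6063
Weighted mean = 389076 / 6063 = 64.172192
Difference (weighted minus unweighted) = 10.472192

10.47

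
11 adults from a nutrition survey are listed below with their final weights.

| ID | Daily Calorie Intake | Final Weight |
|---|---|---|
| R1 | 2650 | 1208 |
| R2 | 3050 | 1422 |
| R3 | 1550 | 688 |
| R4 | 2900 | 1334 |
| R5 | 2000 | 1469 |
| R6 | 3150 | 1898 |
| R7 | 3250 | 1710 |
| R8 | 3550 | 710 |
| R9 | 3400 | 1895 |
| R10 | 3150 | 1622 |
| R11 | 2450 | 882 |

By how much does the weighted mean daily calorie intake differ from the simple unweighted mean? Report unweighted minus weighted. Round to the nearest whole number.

-83

Unweighted sum = 2650 + 3050 + 1550 + 2900 + 2000 + 3150 + 3250 + 3550 + 3400 + 3150 + 2450 = 31100
Unweighted mean = 31100 / 11 = 2827.2727
Weighted sum = 43181200
Sum of weights = 1208 + 1422 + 688 + 1334 + 1469 + 1898 + 1710 + 710 + 1895 + 1622 + 882 = 14838
Weighted mean = 43181200 / 14838 = 2910.1766
Difference (unweighted minus weighted) = -82.903846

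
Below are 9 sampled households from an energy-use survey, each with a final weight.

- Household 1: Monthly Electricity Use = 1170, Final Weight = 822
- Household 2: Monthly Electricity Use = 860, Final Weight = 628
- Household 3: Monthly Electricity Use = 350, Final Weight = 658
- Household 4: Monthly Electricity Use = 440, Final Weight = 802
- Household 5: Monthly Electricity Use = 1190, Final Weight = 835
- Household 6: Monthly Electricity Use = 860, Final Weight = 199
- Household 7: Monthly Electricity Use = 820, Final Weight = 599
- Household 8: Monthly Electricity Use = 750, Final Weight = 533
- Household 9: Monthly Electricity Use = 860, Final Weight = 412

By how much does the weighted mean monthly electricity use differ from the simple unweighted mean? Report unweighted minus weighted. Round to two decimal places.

-7.96

Unweighted sum = 7300
Unweighted mean = 7300 / 9 = 811.11111
Weighted sum = 1170×822 + 860×628 + 350×658 + 440×802 + 1190×835 + 860×199 + 820×599 + 750×533 + 860×412
  = 961740 + 540080 + 230300 + 352880 + 993650 + 171140 + 491180 + 399750 + 354320 = 4495040
Sum of weights = 5488
Weighted mean = 4495040 / 5488 = 819.06706
Difference (unweighted minus weighted) = -7.9559443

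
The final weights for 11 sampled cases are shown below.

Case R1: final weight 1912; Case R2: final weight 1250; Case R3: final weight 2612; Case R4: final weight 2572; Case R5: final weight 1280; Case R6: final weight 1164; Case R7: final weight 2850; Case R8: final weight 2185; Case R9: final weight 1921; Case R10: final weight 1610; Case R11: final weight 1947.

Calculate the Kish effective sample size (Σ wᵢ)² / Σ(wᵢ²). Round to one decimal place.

10.2

Σ wᵢ = 21303
Σ wᵢ² = 44619143
n_eff = 21303² / 44619143 = 453817809 / 44619143 = 10.170922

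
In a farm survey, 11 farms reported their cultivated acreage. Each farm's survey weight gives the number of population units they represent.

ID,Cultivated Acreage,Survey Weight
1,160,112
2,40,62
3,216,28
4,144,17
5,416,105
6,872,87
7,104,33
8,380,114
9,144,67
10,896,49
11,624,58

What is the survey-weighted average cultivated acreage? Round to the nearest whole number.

389

Weighted sum = 160×112 + 40×62 + 216×28 + 144×17 + 416×105 + 872×87 + 104×33 + 380×114 + 144×67 + 896×49 + 624×58
  = 284936
Sum of weights = 112 + 62 + 28 + 17 + 105 + 87 + 33 + 114 + 67 + 49 + 58 = 732
Weighted mean = 284936 / 732 = 389.25683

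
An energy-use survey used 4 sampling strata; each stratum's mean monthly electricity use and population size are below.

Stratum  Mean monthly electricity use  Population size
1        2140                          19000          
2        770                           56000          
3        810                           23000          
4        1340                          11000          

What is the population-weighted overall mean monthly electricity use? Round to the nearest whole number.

Σ Nₕ·x̄ₕ = 117150000
Σ Nₕ = 19000 + 56000 + 23000 + 11000 = 109000
Overall mean = 117150000 / 109000 = 1074.7706

1075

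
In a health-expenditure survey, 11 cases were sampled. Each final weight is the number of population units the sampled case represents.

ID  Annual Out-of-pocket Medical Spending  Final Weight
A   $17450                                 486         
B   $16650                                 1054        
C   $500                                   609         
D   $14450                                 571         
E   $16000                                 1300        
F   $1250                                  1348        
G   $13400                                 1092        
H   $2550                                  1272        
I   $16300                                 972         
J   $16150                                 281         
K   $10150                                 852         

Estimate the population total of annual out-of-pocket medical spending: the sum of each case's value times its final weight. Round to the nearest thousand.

103976000

Weighted total = 103976200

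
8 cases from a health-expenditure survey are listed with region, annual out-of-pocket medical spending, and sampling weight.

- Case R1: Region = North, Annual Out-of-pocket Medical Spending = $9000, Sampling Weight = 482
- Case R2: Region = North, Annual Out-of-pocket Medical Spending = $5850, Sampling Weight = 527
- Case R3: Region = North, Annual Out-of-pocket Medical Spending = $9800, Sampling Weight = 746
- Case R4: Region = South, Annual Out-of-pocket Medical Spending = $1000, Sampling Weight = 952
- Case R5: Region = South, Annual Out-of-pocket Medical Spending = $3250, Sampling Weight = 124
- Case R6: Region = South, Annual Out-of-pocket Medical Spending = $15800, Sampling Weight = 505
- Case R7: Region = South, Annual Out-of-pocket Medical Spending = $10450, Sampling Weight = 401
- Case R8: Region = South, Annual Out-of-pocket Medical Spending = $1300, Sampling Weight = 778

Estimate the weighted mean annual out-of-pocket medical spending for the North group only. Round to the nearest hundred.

North rows: R1, R2, R3
Weighted sum = 9000×482 + 5850×527 + 9800×746
  = 4338000 + 3082950 + 7310800 = 14731750
Sum of weights = 482 + 527 + 746 = 1755
Weighted mean = 14731750 / 1755 = 8394.1595

8400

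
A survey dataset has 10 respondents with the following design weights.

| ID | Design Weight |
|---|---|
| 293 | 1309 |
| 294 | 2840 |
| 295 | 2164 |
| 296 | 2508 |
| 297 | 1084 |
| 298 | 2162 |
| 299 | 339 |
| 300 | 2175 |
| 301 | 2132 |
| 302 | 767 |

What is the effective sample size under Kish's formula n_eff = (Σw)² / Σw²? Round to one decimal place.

8.4

Σ wᵢ = 1309 + 2840 + 2164 + 2508 + 1084 + 2162 + 339 + 2175 + 2132 + 767 = 17480
Σ wᵢ² = 1713481 + 8065600 + 4682896 + 6290064 + 1175056 + 4674244 + 114921 + 4730625 + 4545424 + 588289 = 36580600
n_eff = 17480² / 36580600 = 305550400 / 36580600 = 8.352799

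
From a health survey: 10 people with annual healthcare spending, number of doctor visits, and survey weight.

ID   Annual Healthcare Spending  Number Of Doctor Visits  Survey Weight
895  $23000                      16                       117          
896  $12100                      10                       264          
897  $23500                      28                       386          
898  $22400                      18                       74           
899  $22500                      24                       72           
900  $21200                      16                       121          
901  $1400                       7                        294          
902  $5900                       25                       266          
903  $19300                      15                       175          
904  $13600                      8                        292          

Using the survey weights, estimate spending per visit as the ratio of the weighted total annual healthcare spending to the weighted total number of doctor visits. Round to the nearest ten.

Σ wᵢ·y = 30128900
Σ wᵢ·x = 16×117 + 10×264 + 28×386 + 18×74 + 24×72 + 16×121 + 7×294 + 25×266 + 15×175 + 8×292
  = 1872 + 2640 + 10808 + 1332 + 1728 + 1936 + 2058 + 6650 + 2625 + 2336 = 33985
Ratio = 30128900 / 33985 = 886.53524

890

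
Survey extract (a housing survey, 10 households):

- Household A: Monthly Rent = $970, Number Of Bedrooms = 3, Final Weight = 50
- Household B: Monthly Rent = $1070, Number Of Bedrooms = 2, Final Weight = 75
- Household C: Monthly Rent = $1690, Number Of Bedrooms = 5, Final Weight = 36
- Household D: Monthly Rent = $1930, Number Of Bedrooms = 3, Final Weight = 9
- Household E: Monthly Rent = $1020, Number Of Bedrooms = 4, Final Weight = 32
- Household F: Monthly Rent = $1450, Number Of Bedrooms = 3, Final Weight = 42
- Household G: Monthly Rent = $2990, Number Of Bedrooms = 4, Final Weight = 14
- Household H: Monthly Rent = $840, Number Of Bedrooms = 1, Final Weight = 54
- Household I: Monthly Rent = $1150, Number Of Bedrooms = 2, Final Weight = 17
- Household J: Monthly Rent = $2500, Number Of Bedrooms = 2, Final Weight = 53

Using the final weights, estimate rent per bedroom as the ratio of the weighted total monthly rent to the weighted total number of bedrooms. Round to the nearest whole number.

534

Σ wᵢ·y = 539770
Σ wᵢ·x = 3×50 + 2×75 + 5×36 + 3×9 + 4×32 + 3×42 + 4×14 + 1×54 + 2×17 + 2×53
  = 1011
Ratio = 539770 / 1011 = 533.89713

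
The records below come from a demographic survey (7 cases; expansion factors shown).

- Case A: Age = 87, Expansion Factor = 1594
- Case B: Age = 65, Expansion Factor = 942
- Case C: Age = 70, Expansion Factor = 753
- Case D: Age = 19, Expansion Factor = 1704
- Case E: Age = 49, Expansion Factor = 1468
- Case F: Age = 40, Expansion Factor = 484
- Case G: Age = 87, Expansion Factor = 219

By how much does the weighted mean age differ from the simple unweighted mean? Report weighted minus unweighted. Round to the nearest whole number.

Unweighted sum = 87 + 65 + 70 + 19 + 49 + 40 + 87 = 417
Unweighted mean = 417 / 7 = 59.571429
Weighted sum = 87×1594 + 65×942 + 70×753 + 19×1704 + 49×1468 + 40×484 + 87×219
  = 138678 + 61230 + 52710 + 32376 + 71932 + 19360 + 19053 = 395339
Sum of weights = 1594 + 942 + 753 + 1704 + 1468 + 484 + 219 = 7164
Weighted mean = 395339 / 7164 = 55.184115
Difference (weighted minus unweighted) = -4.3873136

-4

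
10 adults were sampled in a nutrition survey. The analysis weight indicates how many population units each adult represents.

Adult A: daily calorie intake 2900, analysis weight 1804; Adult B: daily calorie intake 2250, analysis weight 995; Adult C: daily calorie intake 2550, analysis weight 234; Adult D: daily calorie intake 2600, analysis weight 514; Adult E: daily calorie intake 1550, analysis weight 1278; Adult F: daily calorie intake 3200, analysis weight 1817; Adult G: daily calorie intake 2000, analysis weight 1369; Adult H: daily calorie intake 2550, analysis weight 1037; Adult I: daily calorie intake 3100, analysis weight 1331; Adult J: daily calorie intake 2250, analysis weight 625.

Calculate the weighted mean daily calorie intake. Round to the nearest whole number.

Weighted sum = 2900×1804 + 2250×995 + 2550×234 + 2600×514 + 1550×1278 + 3200×1817 + 2000×1369 + 2550×1037 + 3100×1331 + 2250×625
  = 5231600 + 2238750 + 596700 + 1336400 + 1980900 + 5814400 + 2738000 + 2644350 + 4126100 + 1406250 = 28113450
Sum of weights = 11004
Weighted mean = 28113450 / 11004 = 2554.8391

2555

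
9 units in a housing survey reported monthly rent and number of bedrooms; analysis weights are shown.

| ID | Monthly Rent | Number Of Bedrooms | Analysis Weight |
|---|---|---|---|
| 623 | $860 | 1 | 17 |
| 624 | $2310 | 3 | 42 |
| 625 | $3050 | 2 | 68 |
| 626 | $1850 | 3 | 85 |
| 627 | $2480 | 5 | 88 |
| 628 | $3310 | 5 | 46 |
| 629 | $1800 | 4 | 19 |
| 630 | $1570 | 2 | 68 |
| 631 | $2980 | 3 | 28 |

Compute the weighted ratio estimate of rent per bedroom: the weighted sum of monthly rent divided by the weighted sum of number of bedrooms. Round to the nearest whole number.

Σ wᵢ·y = 860×17 + 2310×42 + 3050×68 + 1850×85 + 2480×88 + 3310×46 + 1800×19 + 1570×68 + 2980×28
  = 14620 + 97020 + 207400 + 157250 + 218240 + 152260 + 34200 + 106760 + 83440 = 1071190
Σ wᵢ·x = 1×17 + 3×42 + 2×68 + 3×85 + 5×88 + 5×46 + 4×19 + 2×68 + 3×28
  = 1500
Ratio = 1071190 / 1500 = 714.12667

714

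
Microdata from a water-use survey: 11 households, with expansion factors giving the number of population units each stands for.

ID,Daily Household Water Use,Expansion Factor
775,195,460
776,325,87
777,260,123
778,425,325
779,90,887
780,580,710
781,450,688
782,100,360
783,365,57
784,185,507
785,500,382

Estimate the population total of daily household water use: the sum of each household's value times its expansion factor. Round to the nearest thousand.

1431000

Weighted total = 195×460 + 325×87 + 260×123 + 425×325 + 90×887 + 580×710 + 450×688 + 100×360 + 365×57 + 185×507 + 500×382
  = 1430910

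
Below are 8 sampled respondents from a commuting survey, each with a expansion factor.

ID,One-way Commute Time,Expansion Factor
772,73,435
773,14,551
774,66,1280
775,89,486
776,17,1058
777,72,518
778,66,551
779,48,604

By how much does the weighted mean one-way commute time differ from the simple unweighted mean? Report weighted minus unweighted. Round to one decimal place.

Unweighted sum = 73 + 14 + 66 + 89 + 17 + 72 + 66 + 48 = 445
Unweighted mean = 445 / 8 = 55.625
Weighted sum = 73×435 + 14×551 + 66×1280 + 89×486 + 17×1058 + 72×518 + 66×551 + 48×604
  = 31755 + 7714 + 84480 + 43254 + 17986 + 37296 + 36366 + 28992 = 287843
Sum of weights = 5483
Weighted mean = 287843 / 5483 = 52.497355
Difference (weighted minus unweighted) = -3.1276445

-3.1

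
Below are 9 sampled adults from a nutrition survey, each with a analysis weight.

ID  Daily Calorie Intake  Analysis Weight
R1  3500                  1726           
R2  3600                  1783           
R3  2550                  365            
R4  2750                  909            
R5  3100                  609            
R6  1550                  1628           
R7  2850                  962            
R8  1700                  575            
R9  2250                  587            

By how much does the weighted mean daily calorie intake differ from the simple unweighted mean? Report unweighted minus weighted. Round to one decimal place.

-121.4

Unweighted sum = 3500 + 3600 + 2550 + 2750 + 3100 + 1550 + 2850 + 1700 + 2250 = 23850
Unweighted mean = 23850 / 9 = 2650
Weighted sum = 3500×1726 + 3600×1783 + 2550×365 + 2750×909 + 3100×609 + 1550×1628 + 2850×962 + 1700×575 + 2250×587
  = 6041000 + 6418800 + 930750 + 2499750 + 1887900 + 2523400 + 2741700 + 977500 + 1320750 = 25341550
Sum of weights = 9144
Weighted mean = 25341550 / 9144 = 2771.3856
Difference (unweighted minus weighted) = -121.38561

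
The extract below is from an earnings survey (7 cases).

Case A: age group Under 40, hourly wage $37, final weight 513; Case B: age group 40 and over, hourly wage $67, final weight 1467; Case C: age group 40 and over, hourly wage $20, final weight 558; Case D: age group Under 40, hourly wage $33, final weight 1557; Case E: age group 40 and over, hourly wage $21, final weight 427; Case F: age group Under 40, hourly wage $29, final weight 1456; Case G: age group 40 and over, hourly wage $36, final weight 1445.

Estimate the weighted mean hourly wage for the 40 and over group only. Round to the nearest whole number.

40 and over rows: B, C, E, G
Weighted sum = 67×1467 + 20×558 + 21×427 + 36×1445
  = 170436
Sum of weights = 1467 + 558 + 427 + 1445 = 3897
Weighted mean = 170436 / 3897 = 43.735181

44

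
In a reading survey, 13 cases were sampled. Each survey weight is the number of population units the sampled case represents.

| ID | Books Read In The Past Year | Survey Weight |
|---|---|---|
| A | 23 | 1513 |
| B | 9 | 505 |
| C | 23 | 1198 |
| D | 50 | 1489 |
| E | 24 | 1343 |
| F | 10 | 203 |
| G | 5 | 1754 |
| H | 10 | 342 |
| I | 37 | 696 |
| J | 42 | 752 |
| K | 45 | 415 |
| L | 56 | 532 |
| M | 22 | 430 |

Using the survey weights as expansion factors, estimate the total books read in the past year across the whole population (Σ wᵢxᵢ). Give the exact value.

Weighted total = 303063

303063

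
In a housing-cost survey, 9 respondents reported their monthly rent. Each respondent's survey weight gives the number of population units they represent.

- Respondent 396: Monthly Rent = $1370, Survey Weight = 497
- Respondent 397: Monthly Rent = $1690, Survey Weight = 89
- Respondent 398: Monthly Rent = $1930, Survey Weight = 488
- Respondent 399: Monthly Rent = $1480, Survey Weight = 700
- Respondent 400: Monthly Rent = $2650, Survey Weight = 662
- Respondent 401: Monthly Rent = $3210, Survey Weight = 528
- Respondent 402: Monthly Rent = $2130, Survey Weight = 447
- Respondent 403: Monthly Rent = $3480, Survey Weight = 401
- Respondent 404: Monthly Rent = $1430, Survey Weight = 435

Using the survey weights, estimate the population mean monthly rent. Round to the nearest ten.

2170

Weighted sum = 9227960
Sum of weights = 497 + 89 + 488 + 700 + 662 + 528 + 447 + 401 + 435 = 4247
Weighted mean = 9227960 / 4247 = 2172.8185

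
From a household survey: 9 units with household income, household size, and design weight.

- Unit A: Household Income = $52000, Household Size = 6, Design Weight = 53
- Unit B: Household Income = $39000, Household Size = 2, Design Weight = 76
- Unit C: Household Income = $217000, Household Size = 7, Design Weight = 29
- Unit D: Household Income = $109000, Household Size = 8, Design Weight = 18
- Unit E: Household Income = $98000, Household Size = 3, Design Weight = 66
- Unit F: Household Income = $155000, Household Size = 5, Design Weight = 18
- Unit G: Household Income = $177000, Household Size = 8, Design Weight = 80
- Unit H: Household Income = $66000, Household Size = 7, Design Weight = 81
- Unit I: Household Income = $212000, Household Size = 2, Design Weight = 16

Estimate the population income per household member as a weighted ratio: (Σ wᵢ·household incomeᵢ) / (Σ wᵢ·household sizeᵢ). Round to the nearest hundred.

19700

Σ wᵢ·y = 52000×53 + 39000×76 + 217000×29 + 109000×18 + 98000×66 + 155000×18 + 177000×80 + 66000×81 + 212000×16
  = 2756000 + 2964000 + 6293000 + 1962000 + 6468000 + 2790000 + 14160000 + 5346000 + 3392000 = 46131000
Σ wᵢ·x = 6×53 + 2×76 + 7×29 + 8×18 + 3×66 + 5×18 + 8×80 + 7×81 + 2×16
  = 2344
Ratio = 46131000 / 2344 = 19680.461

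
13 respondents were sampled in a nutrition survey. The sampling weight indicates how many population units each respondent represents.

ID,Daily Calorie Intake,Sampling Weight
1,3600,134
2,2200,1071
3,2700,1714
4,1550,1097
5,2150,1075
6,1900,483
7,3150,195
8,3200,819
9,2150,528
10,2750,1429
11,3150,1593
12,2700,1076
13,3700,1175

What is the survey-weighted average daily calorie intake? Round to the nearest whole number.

2661

Weighted sum = 32966350
Sum of weights = 12389
Weighted mean = 32966350 / 12389 = 2660.9371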